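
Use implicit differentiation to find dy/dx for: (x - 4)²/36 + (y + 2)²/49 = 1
Differentiate the relation implicitly: treat y = y(x) and apply the chain rule, so every y-derivative picks up a y' = dy/dx factor.

With everything moved to the left-hand side, differentiate term by term:
  d/dx[(x - 4)^2/36] = x/18 - 2/9
  d/dx[(y + 2)^2/49] = 2·y'(y + 2)/49
  d/dx[-1] = 0

Separating the contributions that come from x directly and those that come through y:
  without y':      x/18 - 2/9
  multiplying y':  2y/49 + 4/49

so (x/18 - 2/9) + (2y/49 + 4/49)·y' = 0, and therefore
  dy/dx = -(x/18 - 2/9)/(2y/49 + 4/49)
        = -((x - 4)/18)/(2(y + 2)/49) = 49(4 - x)/(36(y + 2))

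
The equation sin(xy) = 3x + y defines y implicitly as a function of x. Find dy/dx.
Differentiate both sides with respect to x, treating y as y(x). By the chain rule, any term containing y contributes a factor of y' = dy/dx when we differentiate it.

Move every term to one side and write the relation as F(x, y) = 0. Term by term,
  d/dx[-3x] = -3
  d/dx[-y] = -y'
  d/dx[sin(xy)] = (x·y' + y)·cos(xy)

The pieces without y' make up ∂F/∂x and the coefficient of y' is ∂F/∂y:
  ∂F/∂x = y·cos(xy) - 3,
  ∂F/∂y = x·cos(xy) - 1.

Since d/dx[F] = ∂F/∂x + (∂F/∂y)·y' = 0, solve for y':
  (∂F/∂y)·y' = -∂F/∂x
  dy/dx = -(∂F/∂x)/(∂F/∂y) = -(y·cos(xy) - 3)/(x·cos(xy) - 1) = (-y·cos(xy) + 3)/(x·cos(xy) - 1)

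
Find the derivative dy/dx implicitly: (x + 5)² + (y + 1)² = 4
Apply d/dx to both sides, remembering that y depends on x. Each occurrence of y therefore brings in a y' = dy/dx via the chain rule.

With F(x, y) equal to the left-hand side minus the right, differentiate F term by term:
  d/dx[(x + 5)^2] = 2x + 10
  d/dx[(y + 1)^2] = 2·y'(y + 1)
  d/dx[-4] = 0
Adding these up, d/dx[F] = 0 becomes
  (2x + 10) + (2y + 2)·y' = 0,
so isolating y',
  dy/dx = -(2x + 10)/(2y + 2) = (-x - 5)/(y + 1)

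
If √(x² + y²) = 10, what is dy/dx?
Differentiate the relation implicitly: treat y = y(x) and apply the chain rule, so every y-derivative picks up a y' = dy/dx factor.

With everything moved to the left-hand side, differentiate term by term:
  d/dx[√(x^2 + y^2)] = (x + y·y')/√(x^2 + y^2)
  d/dx[-10] = 0

Separating the contributions that come from x directly and those that come through y:
  without y':      x/√(x^2 + y^2)
  multiplying y':  y/√(x^2 + y^2)

so (x/√(x^2 + y^2)) + (y/√(x^2 + y^2))·y' = 0, and therefore
  dy/dx = -(x/√(x^2 + y^2))/(y/√(x^2 + y^2)) = -x/y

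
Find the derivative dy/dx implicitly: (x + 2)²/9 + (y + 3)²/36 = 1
Differentiate the relation implicitly: treat y = y(x) and apply the chain rule, so every y-derivative picks up a y' = dy/dx factor.

With everything moved to the left-hand side, differentiate term by term:
  d/dx[(x + 2)^2/9] = 2x/9 + 4/9
  d/dx[(y + 3)^2/36] = y'(y + 3)/18
  d/dx[-1] = 0

Separating the contributions that come from x directly and those that come through y:
  without y':      2x/9 + 4/9
  multiplying y':  y/18 + 1/6

so (2x/9 + 4/9) + (y/18 + 1/6)·y' = 0, and therefore
  dy/dx = -(2x/9 + 4/9)/(y/18 + 1/6)
        = -(2(x + 2)/9)/((y + 3)/18) = 4(-x - 2)/(y + 3)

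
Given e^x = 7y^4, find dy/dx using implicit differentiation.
Differentiate both sides with respect to x, treating y as y(x). By the chain rule, any term containing y contributes a factor of y' = dy/dx when we differentiate it.

Move every term to one side and write the relation as F(x, y) = 0. Term by term,
  d/dx[-7y^4] = -28y^3·y'
  d/dx[e^(x)] = e^(x)

The pieces without y' make up ∂F/∂x and the coefficient of y' is ∂F/∂y:
  ∂F/∂x = e^(x),
  ∂F/∂y = -28y^3.

Since d/dx[F] = ∂F/∂x + (∂F/∂y)·y' = 0, solve for y':
  (∂F/∂y)·y' = -∂F/∂x
  dy/dx = -(∂F/∂x)/(∂F/∂y) = -(e^(x))/(-28y^3) = e^(x)/(28y^3)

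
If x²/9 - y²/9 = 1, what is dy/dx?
Apply d/dx to both sides, remembering that y depends on x. Each occurrence of y therefore brings in a y' = dy/dx via the chain rule.

With F(x, y) equal to the left-hand side minus the right, differentiate F term by term:
  d/dx[x^2/9] = 2x/9
  d/dx[-y^2/9] = -2y·y'/9
  d/dx[-1] = 0
Adding these up, d/dx[F] = 0 becomes
  (2x/9) + (-2y/9)·y' = 0,
so isolating y',
  dy/dx = -(2x/9)/(-2y/9) = x/y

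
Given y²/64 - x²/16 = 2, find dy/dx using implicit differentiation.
Take d/dx of both sides. Since y is implicitly a function of x, the chain rule attaches a y' = dy/dx factor whenever we differentiate through y.

Set F(x, y) = (left side) − (right side), so the curve is F = 0. Differentiating each term of F:
  d/dx[-x^2/16] = -x/8
  d/dx[y^2/64] = y·y'/32
  d/dx[-2] = 0

Collecting, the y'-free part is the partial derivative in x and the y' coefficient is the partial derivative in y:
  ∂F/∂x = -x/8
  ∂F/∂y = y/32

so d/dx[F(x, y(x))] = ∂F/∂x + (∂F/∂y)·y' = 0. Rearranging,
  dy/dx = -(∂F/∂x)/(∂F/∂y) = -(-x/8)/(y/32) = 4x/y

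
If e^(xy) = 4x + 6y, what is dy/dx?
Take d/dx of both sides. Since y is implicitly a function of x, the chain rule attaches a y' = dy/dx factor whenever we differentiate through y.

Set F(x, y) = (left side) − (right side), so the curve is F = 0. Differentiating each term of F:
  d/dx[-4x] = -4
  d/dx[-6y] = -6·y'
  d/dx[e^(xy)] = (x·y' + y)·e^(xy)

Collecting, the y'-free part is the partial derivative in x and the y' coefficient is the partial derivative in y:
  ∂F/∂x = y·e^(xy) - 4
  ∂F/∂y = x·e^(xy) - 6

so d/dx[F(x, y(x))] = ∂F/∂x + (∂F/∂y)·y' = 0. Rearranging,
  dy/dx = -(∂F/∂x)/(∂F/∂y) = -(y·e^(xy) - 4)/(x·e^(xy) - 6) = (-y·e^(xy) + 4)/(x·e^(xy) - 6)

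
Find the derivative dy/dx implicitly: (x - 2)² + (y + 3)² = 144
Take d/dx of both sides. Since y is implicitly a function of x, the chain rule attaches a y' = dy/dx factor whenever we differentiate through y.

Set F(x, y) = (left side) − (right side), so the curve is F = 0. Differentiating each term of F:
  d/dx[(x - 2)^2] = 2x - 4
  d/dx[(y + 3)^2] = 2·y'(y + 3)
  d/dx[-144] = 0

Collecting, the y'-free part is the partial derivative in x and the y' coefficient is the partial derivative in y:
  ∂F/∂x = 2x - 4
  ∂F/∂y = 2y + 6

so d/dx[F(x, y(x))] = ∂F/∂x + (∂F/∂y)·y' = 0. Rearranging,
  dy/dx = -(∂F/∂x)/(∂F/∂y) = -(2x - 4)/(2y + 6) = (2 - x)/(y + 3)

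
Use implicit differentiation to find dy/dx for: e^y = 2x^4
Differentiate the relation implicitly: treat y = y(x) and apply the chain rule, so every y-derivative picks up a y' = dy/dx factor.

With everything moved to the left-hand side, differentiate term by term:
  d/dx[-2x^4] = -8x^3
  d/dx[e^(y)] = y'·e^(y)

Separating the contributions that come from x directly and those that come through y:
  without y':      -8x^3
  multiplying y':  e^(y)

so (-8x^3) + (e^(y))·y' = 0, and therefore
  dy/dx = -(-8x^3)/(e^(y)) = 8x^3e^(-y)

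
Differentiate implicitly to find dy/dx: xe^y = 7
Differentiate both sides with respect to x, treating y as y(x). By the chain rule, any term containing y contributes a factor of y' = dy/dx when we differentiate it.

Move every term to one side and write the relation as F(x, y) = 0. Term by term,
  d/dx[x·e^(y)] = x·y'·e^(y) + e^(y)
  d/dx[-7] = 0

The pieces without y' make up ∂F/∂x and the coefficient of y' is ∂F/∂y:
  ∂F/∂x = e^(y),
  ∂F/∂y = x·e^(y).

Since d/dx[F] = ∂F/∂x + (∂F/∂y)·y' = 0, solve for y':
  (∂F/∂y)·y' = -∂F/∂x
  dy/dx = -(∂F/∂x)/(∂F/∂y) = -(e^(y))/(x·e^(y)) = -1/x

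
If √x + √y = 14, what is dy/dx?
Apply d/dx to both sides, remembering that y depends on x. Each occurrence of y therefore brings in a y' = dy/dx via the chain rule.

With F(x, y) equal to the left-hand side minus the right, differentiate F term by term:
  d/dx[√(x)] = 1/(2√(x))
  d/dx[√(y)] = y'/(2√(y))
  d/dx[-14] = 0
Adding these up, d/dx[F] = 0 becomes
  (1/(2√(x))) + (1/(2√(y)))·y' = 0,
so isolating y',
  dy/dx = -(1/(2√(x)))/(1/(2√(y))) = -√(y)/√(x)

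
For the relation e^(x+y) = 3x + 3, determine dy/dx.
Apply d/dx to both sides, remembering that y depends on x. Each occurrence of y therefore brings in a y' = dy/dx via the chain rule.

With F(x, y) equal to the left-hand side minus the right, differentiate F term by term:
  d/dx[-3x] = -3
  d/dx[e^(x + y)] = (y' + 1)·e^(x + y)
  d/dx[-3] = 0
Adding these up, d/dx[F] = 0 becomes
  (e^(x + y) - 3) + (e^(x + y))·y' = 0,
so isolating y',
  dy/dx = -(e^(x + y) - 3)/(e^(x + y)) = 3e^(-x - y) - 1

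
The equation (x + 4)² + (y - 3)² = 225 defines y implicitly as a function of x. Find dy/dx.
Differentiate the relation implicitly: treat y = y(x) and apply the chain rule, so every y-derivative picks up a y' = dy/dx factor.

With everything moved to the left-hand side, differentiate term by term:
  d/dx[(x + 4)^2] = 2x + 8
  d/dx[(y - 3)^2] = 2·y'(y - 3)
  d/dx[-225] = 0

Separating the contributions that come from x directly and those that come through y:
  without y':      2x + 8
  multiplying y':  2y - 6

so (2x + 8) + (2y - 6)·y' = 0, and therefore
  dy/dx = -(2x + 8)/(2y - 6) = (-x - 4)/(y - 3)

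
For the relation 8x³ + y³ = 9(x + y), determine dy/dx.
Take d/dx of both sides. Since y is implicitly a function of x, the chain rule attaches a y' = dy/dx factor whenever we differentiate through y.

Set F(x, y) = (left side) − (right side), so the curve is F = 0. Differentiating each term of F:
  d/dx[8x^3] = 24x^2
  d/dx[-9x] = -9
  d/dx[y^3] = 3y^2·y'
  d/dx[-9y] = -9·y'

Collecting, the y'-free part is the partial derivative in x and the y' coefficient is the partial derivative in y:
  ∂F/∂x = 24x^2 - 9
  ∂F/∂y = 3y^2 - 9

so d/dx[F(x, y(x))] = ∂F/∂x + (∂F/∂y)·y' = 0. Rearranging,
  dy/dx = -(∂F/∂x)/(∂F/∂y) = -(24x^2 - 9)/(3y^2 - 9) = (3 - 8x^2)/(y^2 - 3)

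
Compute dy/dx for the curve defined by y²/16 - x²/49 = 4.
Differentiate the relation implicitly: treat y = y(x) and apply the chain rule, so every y-derivative picks up a y' = dy/dx factor.

With everything moved to the left-hand side, differentiate term by term:
  d/dx[-x^2/49] = -2x/49
  d/dx[y^2/16] = y·y'/8
  d/dx[-4] = 0

Separating the contributions that come from x directly and those that come through y:
  without y':      -2x/49
  multiplying y':  y/8

so (-2x/49) + (y/8)·y' = 0, and therefore
  dy/dx = -(-2x/49)/(y/8) = 16x/(49y)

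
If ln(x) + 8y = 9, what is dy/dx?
Take d/dx of both sides. Since y is implicitly a function of x, the chain rule attaches a y' = dy/dx factor whenever we differentiate through y.

Set F(x, y) = (left side) − (right side), so the curve is F = 0. Differentiating each term of F:
  d/dx[8y] = 8·y'
  d/dx[ln(x)] = 1/x
  d/dx[-9] = 0

Collecting, the y'-free part is the partial derivative in x and the y' coefficient is the partial derivative in y:
  ∂F/∂x = 1/x
  ∂F/∂y = 8

so d/dx[F(x, y(x))] = ∂F/∂x + (∂F/∂y)·y' = 0. Rearranging,
  dy/dx = -(∂F/∂x)/(∂F/∂y) = -(1/x)/(8) = -1/(8x)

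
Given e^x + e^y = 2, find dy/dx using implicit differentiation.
Apply d/dx to both sides, remembering that y depends on x. Each occurrence of y therefore brings in a y' = dy/dx via the chain rule.

With F(x, y) equal to the left-hand side minus the right, differentiate F term by term:
  d/dx[e^(x)] = e^(x)
  d/dx[e^(y)] = y'·e^(y)
  d/dx[-2] = 0
Adding these up, d/dx[F] = 0 becomes
  (e^(x)) + (e^(y))·y' = 0,
so isolating y',
  dy/dx = -(e^(x))/(e^(y)) = -e^(x - y)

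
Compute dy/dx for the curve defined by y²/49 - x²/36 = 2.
Differentiate the relation implicitly: treat y = y(x) and apply the chain rule, so every y-derivative picks up a y' = dy/dx factor.

With everything moved to the left-hand side, differentiate term by term:
  d/dx[-x^2/36] = -x/18
  d/dx[y^2/49] = 2y·y'/49
  d/dx[-2] = 0

Separating the contributions that come from x directly and those that come through y:
  without y':      -x/18
  multiplying y':  2y/49

so (-x/18) + (2y/49)·y' = 0, and therefore
  dy/dx = -(-x/18)/(2y/49) = 49x/(36y)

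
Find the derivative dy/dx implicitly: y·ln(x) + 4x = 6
Differentiate the relation implicitly: treat y = y(x) and apply the chain rule, so every y-derivative picks up a y' = dy/dx factor.

With everything moved to the left-hand side, differentiate term by term:
  d/dx[4x] = 4
  d/dx[y·ln(x)] = y'·ln(x) + y/x
  d/dx[-6] = 0

Separating the contributions that come from x directly and those that come through y:
  without y':      4 + y/x
  multiplying y':  ln(x)

so (4 + y/x) + (ln(x))·y' = 0, and therefore
  dy/dx = -(4 + y/x)/(ln(x))
        = -((4x + y)/x)/(ln(x)) = (-4x - y)/(x·ln(x))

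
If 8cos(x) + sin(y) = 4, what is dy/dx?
Apply d/dx to both sides, remembering that y depends on x. Each occurrence of y therefore brings in a y' = dy/dx via the chain rule.

With F(x, y) equal to the left-hand side minus the right, differentiate F term by term:
  d/dx[sin(y)] = y'·cos(y)
  d/dx[8cos(x)] = -8sin(x)
  d/dx[-4] = 0
Adding these up, d/dx[F] = 0 becomes
  (-8sin(x)) + (cos(y))·y' = 0,
so isolating y',
  dy/dx = -(-8sin(x))/(cos(y)) = 8sin(x)/cos(y)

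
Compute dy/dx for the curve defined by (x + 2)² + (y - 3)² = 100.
Differentiate both sides with respect to x, treating y as y(x). By the chain rule, any term containing y contributes a factor of y' = dy/dx when we differentiate it.

Move every term to one side and write the relation as F(x, y) = 0. Term by term,
  d/dx[(x + 2)^2] = 2x + 4
  d/dx[(y - 3)^2] = 2·y'(y - 3)
  d/dx[-100] = 0

The pieces without y' make up ∂F/∂x and the coefficient of y' is ∂F/∂y:
  ∂F/∂x = 2x + 4,
  ∂F/∂y = 2y - 6.

Since d/dx[F] = ∂F/∂x + (∂F/∂y)·y' = 0, solve for y':
  (∂F/∂y)·y' = -∂F/∂x
  dy/dx = -(∂F/∂x)/(∂F/∂y) = -(2x + 4)/(2y - 6) = (-x - 2)/(y - 3)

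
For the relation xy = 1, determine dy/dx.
Differentiate both sides with respect to x, treating y as y(x). By the chain rule, any term containing y contributes a factor of y' = dy/dx when we differentiate it.

Move every term to one side and write the relation as F(x, y) = 0. Term by term,
  d/dx[xy] = x·y' + y
  d/dx[-1] = 0

The pieces without y' make up ∂F/∂x and the coefficient of y' is ∂F/∂y:
  ∂F/∂x = y,
  ∂F/∂y = x.

Since d/dx[F] = ∂F/∂x + (∂F/∂y)·y' = 0, solve for y':
  (∂F/∂y)·y' = -∂F/∂x
  dy/dx = -(∂F/∂x)/(∂F/∂y) = -(y)/(x) = -y/x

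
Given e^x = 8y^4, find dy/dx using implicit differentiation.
Take d/dx of both sides. Since y is implicitly a function of x, the chain rule attaches a y' = dy/dx factor whenever we differentiate through y.

Set F(x, y) = (left side) − (right side), so the curve is F = 0. Differentiating each term of F:
  d/dx[-8y^4] = -32y^3·y'
  d/dx[e^(x)] = e^(x)

Collecting, the y'-free part is the partial derivative in x and the y' coefficient is the partial derivative in y:
  ∂F/∂x = e^(x)
  ∂F/∂y = -32y^3

so d/dx[F(x, y(x))] = ∂F/∂x + (∂F/∂y)·y' = 0. Rearranging,
  dy/dx = -(∂F/∂x)/(∂F/∂y) = -(e^(x))/(-32y^3) = e^(x)/(32y^3)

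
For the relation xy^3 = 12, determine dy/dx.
Apply d/dx to both sides, remembering that y depends on x. Each occurrence of y therefore brings in a y' = dy/dx via the chain rule.

With F(x, y) equal to the left-hand side minus the right, differentiate F term by term:
  d/dx[xy^3] = 3xy^2·y' + y^3
  d/dx[-12] = 0
Adding these up, d/dx[F] = 0 becomes
  (y^3) + (3xy^2)·y' = 0,
so isolating y',
  dy/dx = -(y^3)/(3xy^2) = -y/(3x)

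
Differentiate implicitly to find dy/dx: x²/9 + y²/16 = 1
Differentiate the relation implicitly: treat y = y(x) and apply the chain rule, so every y-derivative picks up a y' = dy/dx factor.

With everything moved to the left-hand side, differentiate term by term:
  d/dx[x^2/9] = 2x/9
  d/dx[y^2/16] = y·y'/8
  d/dx[-1] = 0

Separating the contributions that come from x directly and those that come through y:
  without y':      2x/9
  multiplying y':  y/8

so (2x/9) + (y/8)·y' = 0, and therefore
  dy/dx = -(2x/9)/(y/8) = -16x/(9y)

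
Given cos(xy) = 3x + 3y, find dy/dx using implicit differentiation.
Differentiate both sides with respect to x, treating y as y(x). By the chain rule, any term containing y contributes a factor of y' = dy/dx when we differentiate it.

Move every term to one side and write the relation as F(x, y) = 0. Term by term,
  d/dx[-3x] = -3
  d/dx[-3y] = -3·y'
  d/dx[cos(xy)] = -(x·y' + y)·sin(xy)

The pieces without y' make up ∂F/∂x and the coefficient of y' is ∂F/∂y:
  ∂F/∂x = -y·sin(xy) - 3,
  ∂F/∂y = -x·sin(xy) - 3.

Since d/dx[F] = ∂F/∂x + (∂F/∂y)·y' = 0, solve for y':
  (∂F/∂y)·y' = -∂F/∂x
  dy/dx = -(∂F/∂x)/(∂F/∂y) = -(-y·sin(xy) - 3)/(-x·sin(xy) - 3) = -(y·sin(xy) + 3)/(x·sin(xy) + 3)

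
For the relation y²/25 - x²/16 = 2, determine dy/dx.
Differentiate the relation implicitly: treat y = y(x) and apply the chain rule, so every y-derivative picks up a y' = dy/dx factor.

With everything moved to the left-hand side, differentiate term by term:
  d/dx[-x^2/16] = -x/8
  d/dx[y^2/25] = 2y·y'/25
  d/dx[-2] = 0

Separating the contributions that come from x directly and those that come through y:
  without y':      -x/8
  multiplying y':  2y/25

so (-x/8) + (2y/25)·y' = 0, and therefore
  dy/dx = -(-x/8)/(2y/25) = 25x/(16y)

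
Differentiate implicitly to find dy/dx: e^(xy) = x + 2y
Apply d/dx to both sides, remembering that y depends on x. Each occurrence of y therefore brings in a y' = dy/dx via the chain rule.

With F(x, y) equal to the left-hand side minus the right, differentiate F term by term:
  d/dx[-x] = -1
  d/dx[-2y] = -2·y'
  d/dx[e^(xy)] = (x·y' + y)·e^(xy)
Adding these up, d/dx[F] = 0 becomes
  (y·e^(xy) - 1) + (x·e^(xy) - 2)·y' = 0,
so isolating y',
  dy/dx = -(y·e^(xy) - 1)/(x·e^(xy) - 2) = (-y·e^(xy) + 1)/(x·e^(xy) - 2)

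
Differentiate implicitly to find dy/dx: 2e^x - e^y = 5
Differentiate both sides with respect to x, treating y as y(x). By the chain rule, any term containing y contributes a factor of y' = dy/dx when we differentiate it.

Move every term to one side and write the relation as F(x, y) = 0. Term by term,
  d/dx[2e^(x)] = 2e^(x)
  d/dx[-e^(y)] = -y'·e^(y)
  d/dx[-5] = 0

The pieces without y' make up ∂F/∂x and the coefficient of y' is ∂F/∂y:
  ∂F/∂x = 2e^(x),
  ∂F/∂y = -e^(y).

Since d/dx[F] = ∂F/∂x + (∂F/∂y)·y' = 0, solve for y':
  (∂F/∂y)·y' = -∂F/∂x
  dy/dx = -(∂F/∂x)/(∂F/∂y) = -(2e^(x))/(-e^(y)) = 2e^(x - y)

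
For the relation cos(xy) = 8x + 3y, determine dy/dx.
Take d/dx of both sides. Since y is implicitly a function of x, the chain rule attaches a y' = dy/dx factor whenever we differentiate through y.

Set F(x, y) = (left side) − (right side), so the curve is F = 0. Differentiating each term of F:
  d/dx[-8x] = -8
  d/dx[-3y] = -3·y'
  d/dx[cos(xy)] = -(x·y' + y)·sin(xy)

Collecting, the y'-free part is the partial derivative in x and the y' coefficient is the partial derivative in y:
  ∂F/∂x = -y·sin(xy) - 8
  ∂F/∂y = -x·sin(xy) - 3

so d/dx[F(x, y(x))] = ∂F/∂x + (∂F/∂y)·y' = 0. Rearranging,
  dy/dx = -(∂F/∂x)/(∂F/∂y) = -(-y·sin(xy) - 8)/(-x·sin(xy) - 3) = -(y·sin(xy) + 8)/(x·sin(xy) + 3)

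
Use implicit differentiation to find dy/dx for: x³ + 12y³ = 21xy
Differentiate both sides with respect to x, treating y as y(x). By the chain rule, any term containing y contributes a factor of y' = dy/dx when we differentiate it.

Move every term to one side and write the relation as F(x, y) = 0. Term by term,
  d/dx[x^3] = 3x^2
  d/dx[-21xy] = -21x·y' - 21y
  d/dx[12y^3] = 36y^2·y'

The pieces without y' make up ∂F/∂x and the coefficient of y' is ∂F/∂y:
  ∂F/∂x = 3x^2 - 21y,
  ∂F/∂y = -21x + 36y^2.

Since d/dx[F] = ∂F/∂x + (∂F/∂y)·y' = 0, solve for y':
  (∂F/∂y)·y' = -∂F/∂x
  dy/dx = -(∂F/∂x)/(∂F/∂y) = -(3x^2 - 21y)/(-21x + 36y^2) = (x^2 - 7y)/(7x - 12y^2)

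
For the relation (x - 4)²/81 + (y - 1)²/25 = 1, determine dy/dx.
Differentiate both sides with respect to x, treating y as y(x). By the chain rule, any term containing y contributes a factor of y' = dy/dx when we differentiate it.

Move every term to one side and write the relation as F(x, y) = 0. Term by term,
  d/dx[(x - 4)^2/81] = 2x/81 - 8/81
  d/dx[(y - 1)^2/25] = 2·y'(y - 1)/25
  d/dx[-1] = 0

The pieces without y' make up ∂F/∂x and the coefficient of y' is ∂F/∂y:
  ∂F/∂x = 2x/81 - 8/81,
  ∂F/∂y = 2y/25 - 2/25.

Since d/dx[F] = ∂F/∂x + (∂F/∂y)·y' = 0, solve for y':
  (∂F/∂y)·y' = -∂F/∂x
  dy/dx = -(∂F/∂x)/(∂F/∂y) = -(2x/81 - 8/81)/(2y/25 - 2/25)
        = -(2(x - 4)/81)/(2(y - 1)/25) = 25(4 - x)/(81(y - 1))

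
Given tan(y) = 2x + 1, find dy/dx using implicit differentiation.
Differentiate the relation implicitly: treat y = y(x) and apply the chain rule, so every y-derivative picks up a y' = dy/dx factor.

With everything moved to the left-hand side, differentiate term by term:
  d/dx[-2x] = -2
  d/dx[tan(y)] = y'(tan(y)^2 + 1)
  d/dx[-1] = 0

Separating the contributions that come from x directly and those that come through y:
  without y':      -2
  multiplying y':  tan(y)^2 + 1

so (-2) + (tan(y)^2 + 1)·y' = 0, and therefore
  dy/dx = -(-2)/(tan(y)^2 + 1) = 2cos(y)^2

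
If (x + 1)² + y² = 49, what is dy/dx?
Differentiate both sides with respect to x, treating y as y(x). By the chain rule, any term containing y contributes a factor of y' = dy/dx when we differentiate it.

Move every term to one side and write the relation as F(x, y) = 0. Term by term,
  d/dx[y^2] = 2y·y'
  d/dx[(x + 1)^2] = 2x + 2
  d/dx[-49] = 0

The pieces without y' make up ∂F/∂x and the coefficient of y' is ∂F/∂y:
  ∂F/∂x = 2x + 2,
  ∂F/∂y = 2y.

Since d/dx[F] = ∂F/∂x + (∂F/∂y)·y' = 0, solve for y':
  (∂F/∂y)·y' = -∂F/∂x
  dy/dx = -(∂F/∂x)/(∂F/∂y) = -(2x + 2)/(2y) = (-x - 1)/y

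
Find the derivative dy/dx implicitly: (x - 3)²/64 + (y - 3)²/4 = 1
Take d/dx of both sides. Since y is implicitly a function of x, the chain rule attaches a y' = dy/dx factor whenever we differentiate through y.

Set F(x, y) = (left side) − (right side), so the curve is F = 0. Differentiating each term of F:
  d/dx[(x - 3)^2/64] = x/32 - 3/32
  d/dx[(y - 3)^2/4] = y'(y - 3)/2
  d/dx[-1] = 0

Collecting, the y'-free part is the partial derivative in x and the y' coefficient is the partial derivative in y:
  ∂F/∂x = x/32 - 3/32
  ∂F/∂y = y/2 - 3/2

so d/dx[F(x, y(x))] = ∂F/∂x + (∂F/∂y)·y' = 0. Rearranging,
  dy/dx = -(∂F/∂x)/(∂F/∂y) = -(x/32 - 3/32)/(y/2 - 3/2)
        = -((x - 3)/32)/((y - 3)/2) = (3 - x)/(16(y - 3))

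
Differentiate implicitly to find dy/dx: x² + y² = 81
Differentiate the relation implicitly: treat y = y(x) and apply the chain rule, so every y-derivative picks up a y' = dy/dx factor.

With everything moved to the left-hand side, differentiate term by term:
  d/dx[x^2] = 2x
  d/dx[y^2] = 2y·y'
  d/dx[-81] = 0

Separating the contributions that come from x directly and those that come through y:
  without y':      2x
  multiplying y':  2y

so (2x) + (2y)·y' = 0, and therefore
  dy/dx = -(2x)/(2y) = -x/y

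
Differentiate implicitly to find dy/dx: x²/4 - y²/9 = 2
Differentiate both sides with respect to x, treating y as y(x). By the chain rule, any term containing y contributes a factor of y' = dy/dx when we differentiate it.

Move every term to one side and write the relation as F(x, y) = 0. Term by term,
  d/dx[x^2/4] = x/2
  d/dx[-y^2/9] = -2y·y'/9
  d/dx[-2] = 0

The pieces without y' make up ∂F/∂x and the coefficient of y' is ∂F/∂y:
  ∂F/∂x = x/2,
  ∂F/∂y = -2y/9.

Since d/dx[F] = ∂F/∂x + (∂F/∂y)·y' = 0, solve for y':
  (∂F/∂y)·y' = -∂F/∂x
  dy/dx = -(∂F/∂x)/(∂F/∂y) = -(x/2)/(-2y/9) = 9x/(4y)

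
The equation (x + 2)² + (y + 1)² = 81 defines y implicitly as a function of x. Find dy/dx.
Apply d/dx to both sides, remembering that y depends on x. Each occurrence of y therefore brings in a y' = dy/dx via the chain rule.

With F(x, y) equal to the left-hand side minus the right, differentiate F term by term:
  d/dx[(x + 2)^2] = 2x + 4
  d/dx[(y + 1)^2] = 2·y'(y + 1)
  d/dx[-81] = 0
Adding these up, d/dx[F] = 0 becomes
  (2x + 4) + (2y + 2)·y' = 0,
so isolating y',
  dy/dx = -(2x + 4)/(2y + 2) = (-x - 2)/(y + 1)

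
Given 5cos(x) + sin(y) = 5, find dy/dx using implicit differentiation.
Apply d/dx to both sides, remembering that y depends on x. Each occurrence of y therefore brings in a y' = dy/dx via the chain rule.

With F(x, y) equal to the left-hand side minus the right, differentiate F term by term:
  d/dx[sin(y)] = y'·cos(y)
  d/dx[5cos(x)] = -5sin(x)
  d/dx[-5] = 0
Adding these up, d/dx[F] = 0 becomes
  (-5sin(x)) + (cos(y))·y' = 0,
so isolating y',
  dy/dx = -(-5sin(x))/(cos(y)) = 5sin(x)/cos(y)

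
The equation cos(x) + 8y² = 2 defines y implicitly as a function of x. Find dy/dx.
Take d/dx of both sides. Since y is implicitly a function of x, the chain rule attaches a y' = dy/dx factor whenever we differentiate through y.

Set F(x, y) = (left side) − (right side), so the curve is F = 0. Differentiating each term of F:
  d/dx[8y^2] = 16y·y'
  d/dx[cos(x)] = -sin(x)
  d/dx[-2] = 0

Collecting, the y'-free part is the partial derivative in x and the y' coefficient is the partial derivative in y:
  ∂F/∂x = -sin(x)
  ∂F/∂y = 16y

so d/dx[F(x, y(x))] = ∂F/∂x + (∂F/∂y)·y' = 0. Rearranging,
  dy/dx = -(∂F/∂x)/(∂F/∂y) = -(-sin(x))/(16y) = sin(x)/(16y)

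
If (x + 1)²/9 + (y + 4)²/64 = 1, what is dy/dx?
Take d/dx of both sides. Since y is implicitly a function of x, the chain rule attaches a y' = dy/dx factor whenever we differentiate through y.

Set F(x, y) = (left side) − (right side), so the curve is F = 0. Differentiating each term of F:
  d/dx[(x + 1)^2/9] = 2x/9 + 2/9
  d/dx[(y + 4)^2/64] = y'(y + 4)/32
  d/dx[-1] = 0

Collecting, the y'-free part is the partial derivative in x and the y' coefficient is the partial derivative in y:
  ∂F/∂x = 2x/9 + 2/9
  ∂F/∂y = y/32 + 1/8

so d/dx[F(x, y(x))] = ∂F/∂x + (∂F/∂y)·y' = 0. Rearranging,
  dy/dx = -(∂F/∂x)/(∂F/∂y) = -(2x/9 + 2/9)/(y/32 + 1/8)
        = -(2(x + 1)/9)/((y + 4)/32) = 64(-x - 1)/(9(y + 4))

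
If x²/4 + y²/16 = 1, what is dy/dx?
Differentiate the relation implicitly: treat y = y(x) and apply the chain rule, so every y-derivative picks up a y' = dy/dx factor.

With everything moved to the left-hand side, differentiate term by term:
  d/dx[x^2/4] = x/2
  d/dx[y^2/16] = y·y'/8
  d/dx[-1] = 0

Separating the contributions that come from x directly and those that come through y:
  without y':      x/2
  multiplying y':  y/8

so (x/2) + (y/8)·y' = 0, and therefore
  dy/dx = -(x/2)/(y/8) = -4x/y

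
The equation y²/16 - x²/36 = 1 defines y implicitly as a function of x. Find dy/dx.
Differentiate the relation implicitly: treat y = y(x) and apply the chain rule, so every y-derivative picks up a y' = dy/dx factor.

With everything moved to the left-hand side, differentiate term by term:
  d/dx[-x^2/36] = -x/18
  d/dx[y^2/16] = y·y'/8
  d/dx[-1] = 0

Separating the contributions that come from x directly and those that come through y:
  without y':      -x/18
  multiplying y':  y/8

so (-x/18) + (y/8)·y' = 0, and therefore
  dy/dx = -(-x/18)/(y/8) = 4x/(9y)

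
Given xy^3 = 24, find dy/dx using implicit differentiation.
Apply d/dx to both sides, remembering that y depends on x. Each occurrence of y therefore brings in a y' = dy/dx via the chain rule.

With F(x, y) equal to the left-hand side minus the right, differentiate F term by term:
  d/dx[xy^3] = 3xy^2·y' + y^3
  d/dx[-24] = 0
Adding these up, d/dx[F] = 0 becomes
  (y^3) + (3xy^2)·y' = 0,
so isolating y',
  dy/dx = -(y^3)/(3xy^2) = -y/(3x)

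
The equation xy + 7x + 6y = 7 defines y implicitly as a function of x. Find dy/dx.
Take d/dx of both sides. Since y is implicitly a function of x, the chain rule attaches a y' = dy/dx factor whenever we differentiate through y.

Set F(x, y) = (left side) − (right side), so the curve is F = 0. Differentiating each term of F:
  d/dx[xy] = x·y' + y
  d/dx[7x] = 7
  d/dx[6y] = 6·y'
  d/dx[-7] = 0

Collecting, the y'-free part is the partial derivative in x and the y' coefficient is the partial derivative in y:
  ∂F/∂x = y + 7
  ∂F/∂y = x + 6

so d/dx[F(x, y(x))] = ∂F/∂x + (∂F/∂y)·y' = 0. Rearranging,
  dy/dx = -(∂F/∂x)/(∂F/∂y) = -(y + 7)/(x + 6) = (-y - 7)/(x + 6)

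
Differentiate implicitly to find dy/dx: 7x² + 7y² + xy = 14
Differentiate both sides with respect to x, treating y as y(x). By the chain rule, any term containing y contributes a factor of y' = dy/dx when we differentiate it.

Move every term to one side and write the relation as F(x, y) = 0. Term by term,
  d/dx[7x^2] = 14x
  d/dx[xy] = x·y' + y
  d/dx[7y^2] = 14y·y'
  d/dx[-14] = 0

The pieces without y' make up ∂F/∂x and the coefficient of y' is ∂F/∂y:
  ∂F/∂x = 14x + y,
  ∂F/∂y = x + 14y.

Since d/dx[F] = ∂F/∂x + (∂F/∂y)·y' = 0, solve for y':
  (∂F/∂y)·y' = -∂F/∂x
  dy/dx = -(∂F/∂x)/(∂F/∂y) = -(14x + y)/(x + 14y) = (-14x - y)/(x + 14y)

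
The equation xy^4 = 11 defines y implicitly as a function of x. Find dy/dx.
Differentiate the relation implicitly: treat y = y(x) and apply the chain rule, so every y-derivative picks up a y' = dy/dx factor.

With everything moved to the left-hand side, differentiate term by term:
  d/dx[xy^4] = 4xy^3·y' + y^4
  d/dx[-11] = 0

Separating the contributions that come from x directly and those that come through y:
  without y':      y^4
  multiplying y':  4xy^3

so (y^4) + (4xy^3)·y' = 0, and therefore
  dy/dx = -(y^4)/(4xy^3) = -y/(4x)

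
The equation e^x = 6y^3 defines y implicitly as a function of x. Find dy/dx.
Take d/dx of both sides. Since y is implicitly a function of x, the chain rule attaches a y' = dy/dx factor whenever we differentiate through y.

Set F(x, y) = (left side) − (right side), so the curve is F = 0. Differentiating each term of F:
  d/dx[-6y^3] = -18y^2·y'
  d/dx[e^(x)] = e^(x)

Collecting, the y'-free part is the partial derivative in x and the y' coefficient is the partial derivative in y:
  ∂F/∂x = e^(x)
  ∂F/∂y = -18y^2

so d/dx[F(x, y(x))] = ∂F/∂x + (∂F/∂y)·y' = 0. Rearranging,
  dy/dx = -(∂F/∂x)/(∂F/∂y) = -(e^(x))/(-18y^2) = e^(x)/(18y^2)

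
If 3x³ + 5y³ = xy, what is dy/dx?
Apply d/dx to both sides, remembering that y depends on x. Each occurrence of y therefore brings in a y' = dy/dx via the chain rule.

With F(x, y) equal to the left-hand side minus the right, differentiate F term by term:
  d/dx[3x^3] = 9x^2
  d/dx[-xy] = -x·y' - y
  d/dx[5y^3] = 15y^2·y'
Adding these up, d/dx[F] = 0 becomes
  (9x^2 - y) + (-x + 15y^2)·y' = 0,
so isolating y',
  dy/dx = -(9x^2 - y)/(-x + 15y^2) = (9x^2 - y)/(x - 15y^2)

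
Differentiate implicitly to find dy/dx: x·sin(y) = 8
Differentiate the relation implicitly: treat y = y(x) and apply the chain rule, so every y-derivative picks up a y' = dy/dx factor.

With everything moved to the left-hand side, differentiate term by term:
  d/dx[x·sin(y)] = x·y'·cos(y) + sin(y)
  d/dx[-8] = 0

Separating the contributions that come from x directly and those that come through y:
  without y':      sin(y)
  multiplying y':  x·cos(y)

so (sin(y)) + (x·cos(y))·y' = 0, and therefore
  dy/dx = -(sin(y))/(x·cos(y)) = -tan(y)/x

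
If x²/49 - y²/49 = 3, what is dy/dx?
Differentiate the relation implicitly: treat y = y(x) and apply the chain rule, so every y-derivative picks up a y' = dy/dx factor.

With everything moved to the left-hand side, differentiate term by term:
  d/dx[x^2/49] = 2x/49
  d/dx[-y^2/49] = -2y·y'/49
  d/dx[-3] = 0

Separating the contributions that come from x directly and those that come through y:
  without y':      2x/49
  multiplying y':  -2y/49

so (2x/49) + (-2y/49)·y' = 0, and therefore
  dy/dx = -(2x/49)/(-2y/49) = x/y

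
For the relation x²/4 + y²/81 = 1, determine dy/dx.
Differentiate the relation implicitly: treat y = y(x) and apply the chain rule, so every y-derivative picks up a y' = dy/dx factor.

With everything moved to the left-hand side, differentiate term by term:
  d/dx[x^2/4] = x/2
  d/dx[y^2/81] = 2y·y'/81
  d/dx[-1] = 0

Separating the contributions that come from x directly and those that come through y:
  without y':      x/2
  multiplying y':  2y/81

so (x/2) + (2y/81)·y' = 0, and therefore
  dy/dx = -(x/2)/(2y/81) = -81x/(4y)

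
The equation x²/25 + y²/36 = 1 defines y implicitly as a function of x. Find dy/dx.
Apply d/dx to both sides, remembering that y depends on x. Each occurrence of y therefore brings in a y' = dy/dx via the chain rule.

With F(x, y) equal to the left-hand side minus the right, differentiate F term by term:
  d/dx[x^2/25] = 2x/25
  d/dx[y^2/36] = y·y'/18
  d/dx[-1] = 0
Adding these up, d/dx[F] = 0 becomes
  (2x/25) + (y/18)·y' = 0,
so isolating y',
  dy/dx = -(2x/25)/(y/18) = -36x/(25y)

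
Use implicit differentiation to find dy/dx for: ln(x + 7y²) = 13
Differentiate both sides with respect to x, treating y as y(x). By the chain rule, any term containing y contributes a factor of y' = dy/dx when we differentiate it.

Move every term to one side and write the relation as F(x, y) = 0. Term by term,
  d/dx[ln(x + 7y^2)] = (14y·y' + 1)/(x + 7y^2)
  d/dx[-13] = 0

The pieces without y' make up ∂F/∂x and the coefficient of y' is ∂F/∂y:
  ∂F/∂x = 1/(x + 7y^2),
  ∂F/∂y = 14y/(x + 7y^2).

Since d/dx[F] = ∂F/∂x + (∂F/∂y)·y' = 0, solve for y':
  (∂F/∂y)·y' = -∂F/∂x
  dy/dx = -(∂F/∂x)/(∂F/∂y) = -(1/(x + 7y^2))/(14y/(x + 7y^2)) = -1/(14y)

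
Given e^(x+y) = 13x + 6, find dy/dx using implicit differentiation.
Differentiate both sides with respect to x, treating y as y(x). By the chain rule, any term containing y contributes a factor of y' = dy/dx when we differentiate it.

Move every term to one side and write the relation as F(x, y) = 0. Term by term,
  d/dx[-13x] = -13
  d/dx[e^(x + y)] = (y' + 1)·e^(x + y)
  d/dx[-6] = 0

The pieces without y' make up ∂F/∂x and the coefficient of y' is ∂F/∂y:
  ∂F/∂x = e^(x + y) - 13,
  ∂F/∂y = e^(x + y).

Since d/dx[F] = ∂F/∂x + (∂F/∂y)·y' = 0, solve for y':
  (∂F/∂y)·y' = -∂F/∂x
  dy/dx = -(∂F/∂x)/(∂F/∂y) = -(e^(x + y) - 13)/(e^(x + y)) = 13e^(-x - y) - 1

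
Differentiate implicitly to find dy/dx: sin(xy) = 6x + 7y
Apply d/dx to both sides, remembering that y depends on x. Each occurrence of y therefore brings in a y' = dy/dx via the chain rule.

With F(x, y) equal to the left-hand side minus the right, differentiate F term by term:
  d/dx[-6x] = -6
  d/dx[-7y] = -7·y'
  d/dx[sin(xy)] = (x·y' + y)·cos(xy)
Adding these up, d/dx[F] = 0 becomes
  (y·cos(xy) - 6) + (x·cos(xy) - 7)·y' = 0,
so isolating y',
  dy/dx = -(y·cos(xy) - 6)/(x·cos(xy) - 7) = (-y·cos(xy) + 6)/(x·cos(xy) - 7)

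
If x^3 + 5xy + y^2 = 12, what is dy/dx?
Apply d/dx to both sides, remembering that y depends on x. Each occurrence of y therefore brings in a y' = dy/dx via the chain rule.

With F(x, y) equal to the left-hand side minus the right, differentiate F term by term:
  d/dx[x^3] = 3x^2
  d/dx[5xy] = 5x·y' + 5y
  d/dx[y^2] = 2y·y'
  d/dx[-12] = 0
Adding these up, d/dx[F] = 0 becomes
  (3x^2 + 5y) + (5x + 2y)·y' = 0,
so isolating y',
  dy/dx = -(3x^2 + 5y)/(5x + 2y) = (-3x^2 - 5y)/(5x + 2y)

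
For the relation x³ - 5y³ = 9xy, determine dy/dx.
Take d/dx of both sides. Since y is implicitly a function of x, the chain rule attaches a y' = dy/dx factor whenever we differentiate through y.

Set F(x, y) = (left side) − (right side), so the curve is F = 0. Differentiating each term of F:
  d/dx[x^3] = 3x^2
  d/dx[-9xy] = -9x·y' - 9y
  d/dx[-5y^3] = -15y^2·y'

Collecting, the y'-free part is the partial derivative in x and the y' coefficient is the partial derivative in y:
  ∂F/∂x = 3x^2 - 9y
  ∂F/∂y = -9x - 15y^2

so d/dx[F(x, y(x))] = ∂F/∂x + (∂F/∂y)·y' = 0. Rearranging,
  dy/dx = -(∂F/∂x)/(∂F/∂y) = -(3x^2 - 9y)/(-9x - 15y^2) = (x^2 - 3y)/(3x + 5y^2)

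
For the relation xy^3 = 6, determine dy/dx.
Take d/dx of both sides. Since y is implicitly a function of x, the chain rule attaches a y' = dy/dx factor whenever we differentiate through y.

Set F(x, y) = (left side) − (right side), so the curve is F = 0. Differentiating each term of F:
  d/dx[xy^3] = 3xy^2·y' + y^3
  d/dx[-6] = 0

Collecting, the y'-free part is the partial derivative in x and the y' coefficient is the partial derivative in y:
  ∂F/∂x = y^3
  ∂F/∂y = 3xy^2

so d/dx[F(x, y(x))] = ∂F/∂x + (∂F/∂y)·y' = 0. Rearranging,
  dy/dx = -(∂F/∂x)/(∂F/∂y) = -(y^3)/(3xy^2) = -y/(3x)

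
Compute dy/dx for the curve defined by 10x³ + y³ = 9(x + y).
Differentiate the relation implicitly: treat y = y(x) and apply the chain rule, so every y-derivative picks up a y' = dy/dx factor.

With everything moved to the left-hand side, differentiate term by term:
  d/dx[10x^3] = 30x^2
  d/dx[-9x] = -9
  d/dx[y^3] = 3y^2·y'
  d/dx[-9y] = -9·y'

Separating the contributions that come from x directly and those that come through y:
  without y':      30x^2 - 9
  multiplying y':  3y^2 - 9

so (30x^2 - 9) + (3y^2 - 9)·y' = 0, and therefore
  dy/dx = -(30x^2 - 9)/(3y^2 - 9) = (3 - 10x^2)/(y^2 - 3)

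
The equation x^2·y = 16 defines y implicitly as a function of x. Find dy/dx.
Differentiate the relation implicitly: treat y = y(x) and apply the chain rule, so every y-derivative picks up a y' = dy/dx factor.

With everything moved to the left-hand side, differentiate term by term:
  d/dx[x^2y] = x^2·y' + 2xy
  d/dx[-16] = 0

Separating the contributions that come from x directly and those that come through y:
  without y':      2xy
  multiplying y':  x^2

so (2xy) + (x^2)·y' = 0, and therefore
  dy/dx = -(2xy)/(x^2) = -2y/x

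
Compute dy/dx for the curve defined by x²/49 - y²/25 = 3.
Differentiate the relation implicitly: treat y = y(x) and apply the chain rule, so every y-derivative picks up a y' = dy/dx factor.

With everything moved to the left-hand side, differentiate term by term:
  d/dx[x^2/49] = 2x/49
  d/dx[-y^2/25] = -2y·y'/25
  d/dx[-3] = 0

Separating the contributions that come from x directly and those that come through y:
  without y':      2x/49
  multiplying y':  -2y/25

so (2x/49) + (-2y/25)·y' = 0, and therefore
  dy/dx = -(2x/49)/(-2y/25) = 25x/(49y)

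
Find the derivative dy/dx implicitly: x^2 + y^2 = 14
Take d/dx of both sides. Since y is implicitly a function of x, the chain rule attaches a y' = dy/dx factor whenever we differentiate through y.

Set F(x, y) = (left side) − (right side), so the curve is F = 0. Differentiating each term of F:
  d/dx[x^2] = 2x
  d/dx[y^2] = 2y·y'
  d/dx[-14] = 0

Collecting, the y'-free part is the partial derivative in x and the y' coefficient is the partial derivative in y:
  ∂F/∂x = 2x
  ∂F/∂y = 2y

so d/dx[F(x, y(x))] = ∂F/∂x + (∂F/∂y)·y' = 0. Rearranging,
  dy/dx = -(∂F/∂x)/(∂F/∂y) = -(2x)/(2y) = -x/y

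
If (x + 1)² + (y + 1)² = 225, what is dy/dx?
Differentiate both sides with respect to x, treating y as y(x). By the chain rule, any term containing y contributes a factor of y' = dy/dx when we differentiate it.

Move every term to one side and write the relation as F(x, y) = 0. Term by term,
  d/dx[(x + 1)^2] = 2x + 2
  d/dx[(y + 1)^2] = 2·y'(y + 1)
  d/dx[-225] = 0

The pieces without y' make up ∂F/∂x and the coefficient of y' is ∂F/∂y:
  ∂F/∂x = 2x + 2,
  ∂F/∂y = 2y + 2.

Since d/dx[F] = ∂F/∂x + (∂F/∂y)·y' = 0, solve for y':
  (∂F/∂y)·y' = -∂F/∂x
  dy/dx = -(∂F/∂x)/(∂F/∂y) = -(2x + 2)/(2y + 2) = (-x - 1)/(y + 1)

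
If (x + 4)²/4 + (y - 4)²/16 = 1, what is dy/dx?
Take d/dx of both sides. Since y is implicitly a function of x, the chain rule attaches a y' = dy/dx factor whenever we differentiate through y.

Set F(x, y) = (left side) − (right side), so the curve is F = 0. Differentiating each term of F:
  d/dx[(x + 4)^2/4] = x/2 + 2
  d/dx[(y - 4)^2/16] = y'(y - 4)/8
  d/dx[-1] = 0

Collecting, the y'-free part is the partial derivative in x and the y' coefficient is the partial derivative in y:
  ∂F/∂x = x/2 + 2
  ∂F/∂y = y/8 - 1/2

so d/dx[F(x, y(x))] = ∂F/∂x + (∂F/∂y)·y' = 0. Rearranging,
  dy/dx = -(∂F/∂x)/(∂F/∂y) = -(x/2 + 2)/(y/8 - 1/2)
        = -((x + 4)/2)/((y - 4)/8) = 4(-x - 4)/(y - 4)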